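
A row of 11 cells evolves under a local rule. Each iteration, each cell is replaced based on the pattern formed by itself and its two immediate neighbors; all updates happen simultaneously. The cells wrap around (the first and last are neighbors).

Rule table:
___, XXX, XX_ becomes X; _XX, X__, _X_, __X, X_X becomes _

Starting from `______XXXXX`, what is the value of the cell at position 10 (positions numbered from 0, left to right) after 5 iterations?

_XXXX__XXXX
__XXX___XXX
___XX_X__XX
_X__X_____X
______XXX__
position 10 holds _

_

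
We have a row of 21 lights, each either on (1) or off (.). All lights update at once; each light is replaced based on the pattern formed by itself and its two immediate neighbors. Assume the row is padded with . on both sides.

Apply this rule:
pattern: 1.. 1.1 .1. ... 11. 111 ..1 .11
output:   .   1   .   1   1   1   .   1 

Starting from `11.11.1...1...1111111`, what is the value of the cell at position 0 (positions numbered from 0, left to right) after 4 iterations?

111111..1...1.1111111
111111....1..11111111
111111.11....11111111
111111111.11.11111111
position 0 holds 1

1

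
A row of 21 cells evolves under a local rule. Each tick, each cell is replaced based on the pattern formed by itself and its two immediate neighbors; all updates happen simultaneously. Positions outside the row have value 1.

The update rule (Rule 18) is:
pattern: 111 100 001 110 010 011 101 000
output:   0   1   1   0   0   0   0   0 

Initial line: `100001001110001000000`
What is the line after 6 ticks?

001000000000001011011

010010110001010100001
001100001010000010010
110010010001000101100
001101101010101000011
110000000000000100100
001000000000001011011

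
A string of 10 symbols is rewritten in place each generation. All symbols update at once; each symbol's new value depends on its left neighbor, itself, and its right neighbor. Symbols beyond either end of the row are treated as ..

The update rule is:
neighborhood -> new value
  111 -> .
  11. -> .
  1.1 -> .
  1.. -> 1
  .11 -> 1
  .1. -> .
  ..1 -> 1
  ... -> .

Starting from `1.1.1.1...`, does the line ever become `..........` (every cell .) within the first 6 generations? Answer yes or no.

generation 1: .......1..
generation 2: ......1.1.
generation 3: .....1...1
generation 4: ....1.1.1.
generation 5: ...1.....1
generation 6: ..1.1...1.
generation 6 is ..1.1...1., still not uniform .

no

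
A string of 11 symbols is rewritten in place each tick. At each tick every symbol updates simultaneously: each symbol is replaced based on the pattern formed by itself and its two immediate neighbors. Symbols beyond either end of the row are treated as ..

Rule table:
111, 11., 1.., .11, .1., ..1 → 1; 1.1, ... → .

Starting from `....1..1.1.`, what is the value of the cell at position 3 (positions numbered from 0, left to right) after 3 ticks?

1

...11111.11
..111111.11
.1111111.11
position 3 holds 1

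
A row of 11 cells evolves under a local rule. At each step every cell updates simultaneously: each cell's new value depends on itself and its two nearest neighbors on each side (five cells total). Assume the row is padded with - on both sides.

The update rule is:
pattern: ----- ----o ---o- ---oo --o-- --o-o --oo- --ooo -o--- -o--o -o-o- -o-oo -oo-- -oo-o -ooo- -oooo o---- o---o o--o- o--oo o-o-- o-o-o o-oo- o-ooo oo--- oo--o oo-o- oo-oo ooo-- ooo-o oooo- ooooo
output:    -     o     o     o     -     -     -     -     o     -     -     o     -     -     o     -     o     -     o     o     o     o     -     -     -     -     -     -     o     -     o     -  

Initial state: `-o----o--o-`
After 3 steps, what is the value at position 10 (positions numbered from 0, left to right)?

o-oooo--o-o
-o--oo-o--o
o--o---o-o-
position 10 holds -

-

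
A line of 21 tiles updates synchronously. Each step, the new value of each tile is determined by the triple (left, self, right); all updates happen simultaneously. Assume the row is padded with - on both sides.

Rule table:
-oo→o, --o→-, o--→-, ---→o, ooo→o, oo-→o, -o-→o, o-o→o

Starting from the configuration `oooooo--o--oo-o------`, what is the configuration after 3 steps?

oooooo--o--oooo-ooooo
oooooo--o--oooooooooo
oooooo--o--oooooooooo

oooooo--o--oooooooooo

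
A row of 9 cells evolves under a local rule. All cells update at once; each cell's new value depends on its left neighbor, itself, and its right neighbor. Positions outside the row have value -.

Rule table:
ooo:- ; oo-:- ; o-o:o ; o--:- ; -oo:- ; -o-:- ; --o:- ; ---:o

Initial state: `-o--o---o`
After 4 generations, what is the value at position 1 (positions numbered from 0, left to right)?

o

------o--
ooooo---o
------o--  (repeats generation 1; period 2)
generation 4: ooooo---o
position 1 holds o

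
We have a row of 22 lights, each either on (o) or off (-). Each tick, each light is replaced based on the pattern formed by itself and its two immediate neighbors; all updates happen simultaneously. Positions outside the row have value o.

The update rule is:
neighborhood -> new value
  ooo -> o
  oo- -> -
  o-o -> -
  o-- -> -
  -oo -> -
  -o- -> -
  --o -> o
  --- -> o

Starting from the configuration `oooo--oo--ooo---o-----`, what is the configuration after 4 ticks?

--o--o--oo-o--o---oo-o

ooo--o---o-o--oo--oooo
oo--o--oo----o---o-ooo
o--o--o---ooo--oo---oo
--o--o--oo-o--o---oo-o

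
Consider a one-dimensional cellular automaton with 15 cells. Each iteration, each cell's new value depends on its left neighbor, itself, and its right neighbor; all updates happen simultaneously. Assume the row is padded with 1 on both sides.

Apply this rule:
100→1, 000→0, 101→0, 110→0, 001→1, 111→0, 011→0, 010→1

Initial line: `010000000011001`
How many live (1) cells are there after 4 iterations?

6

011000000100110
000100001111000
101110010000101
000001111001100
count of 1: 6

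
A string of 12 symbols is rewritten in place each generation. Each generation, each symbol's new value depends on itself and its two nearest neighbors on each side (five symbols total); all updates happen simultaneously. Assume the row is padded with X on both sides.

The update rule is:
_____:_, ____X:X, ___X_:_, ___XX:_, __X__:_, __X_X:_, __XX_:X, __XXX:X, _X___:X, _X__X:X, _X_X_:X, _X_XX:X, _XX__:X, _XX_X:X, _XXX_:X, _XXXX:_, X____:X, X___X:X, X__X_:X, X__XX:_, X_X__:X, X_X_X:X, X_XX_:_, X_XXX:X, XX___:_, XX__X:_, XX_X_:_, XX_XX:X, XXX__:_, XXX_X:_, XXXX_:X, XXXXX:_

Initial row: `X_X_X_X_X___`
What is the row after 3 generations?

generation 1: __XXXXXXXXX_
generation 2: __X______X_X
generation 3: _X_XX__X__XX

_X_XX__X__XX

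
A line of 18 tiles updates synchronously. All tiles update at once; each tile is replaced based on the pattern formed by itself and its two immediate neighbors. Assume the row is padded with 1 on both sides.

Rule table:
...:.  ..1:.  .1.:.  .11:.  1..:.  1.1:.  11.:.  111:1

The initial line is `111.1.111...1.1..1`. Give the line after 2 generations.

1.................

generation 1: 11.....1..........
generation 2: 1.................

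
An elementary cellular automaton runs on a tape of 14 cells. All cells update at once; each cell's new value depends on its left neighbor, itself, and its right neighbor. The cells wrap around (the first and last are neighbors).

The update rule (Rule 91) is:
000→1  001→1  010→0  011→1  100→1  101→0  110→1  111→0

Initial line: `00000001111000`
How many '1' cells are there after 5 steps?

12

11111111001111
00000001111000  (repeats step 0; period 2)
step 5: 11111111001111
count of 1: 12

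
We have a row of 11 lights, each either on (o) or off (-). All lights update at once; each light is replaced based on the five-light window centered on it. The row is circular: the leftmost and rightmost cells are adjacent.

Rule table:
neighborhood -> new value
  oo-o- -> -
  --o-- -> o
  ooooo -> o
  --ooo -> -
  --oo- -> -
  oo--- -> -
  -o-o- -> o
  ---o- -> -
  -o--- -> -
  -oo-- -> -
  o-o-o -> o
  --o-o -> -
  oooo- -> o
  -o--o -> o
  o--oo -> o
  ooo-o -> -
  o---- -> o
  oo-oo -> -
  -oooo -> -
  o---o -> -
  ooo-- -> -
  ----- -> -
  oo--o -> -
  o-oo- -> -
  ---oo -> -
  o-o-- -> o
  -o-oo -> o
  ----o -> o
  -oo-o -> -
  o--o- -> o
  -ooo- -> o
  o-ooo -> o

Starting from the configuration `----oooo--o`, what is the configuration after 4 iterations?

iteration 1: -oo---o--oo
iteration 2: ------ooo--
iteration 3: ----o--o--o
iteration 4: -oo-ooooooo

-oo-ooooooo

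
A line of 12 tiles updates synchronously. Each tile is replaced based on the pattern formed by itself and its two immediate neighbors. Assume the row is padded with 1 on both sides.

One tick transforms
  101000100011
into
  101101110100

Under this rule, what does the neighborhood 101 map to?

0

At position 1 the neighborhood is 101; the next row has 0 there.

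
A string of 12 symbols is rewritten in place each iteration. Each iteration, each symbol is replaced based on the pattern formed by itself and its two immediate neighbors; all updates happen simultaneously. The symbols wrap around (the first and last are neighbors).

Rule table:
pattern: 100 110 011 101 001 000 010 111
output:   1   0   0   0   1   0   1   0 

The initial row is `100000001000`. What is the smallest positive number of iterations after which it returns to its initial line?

110000011101
001000100000
011101110000
100000001000

4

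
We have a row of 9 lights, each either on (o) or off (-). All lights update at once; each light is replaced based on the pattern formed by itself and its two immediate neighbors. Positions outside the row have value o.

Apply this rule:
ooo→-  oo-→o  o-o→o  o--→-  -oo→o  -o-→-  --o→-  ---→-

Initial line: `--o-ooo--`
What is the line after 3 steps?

---oo-o--
---ooo---
---o-o---

---o-o---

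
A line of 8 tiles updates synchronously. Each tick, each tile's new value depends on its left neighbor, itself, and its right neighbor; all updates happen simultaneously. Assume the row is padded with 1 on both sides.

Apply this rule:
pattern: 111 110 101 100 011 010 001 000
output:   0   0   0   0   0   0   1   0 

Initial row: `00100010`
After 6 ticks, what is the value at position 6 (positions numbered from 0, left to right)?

1

tick 1: 01000100
tick 2: 00001001
tick 3: 00010010
tick 4: 00100100
tick 5: 01001001
tick 6: 00010010
position 6 holds 1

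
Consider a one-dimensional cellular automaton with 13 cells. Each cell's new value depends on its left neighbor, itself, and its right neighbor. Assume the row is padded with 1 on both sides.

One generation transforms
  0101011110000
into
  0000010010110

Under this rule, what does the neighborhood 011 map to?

At position 5 the neighborhood is 011; the next row has 1 there.

1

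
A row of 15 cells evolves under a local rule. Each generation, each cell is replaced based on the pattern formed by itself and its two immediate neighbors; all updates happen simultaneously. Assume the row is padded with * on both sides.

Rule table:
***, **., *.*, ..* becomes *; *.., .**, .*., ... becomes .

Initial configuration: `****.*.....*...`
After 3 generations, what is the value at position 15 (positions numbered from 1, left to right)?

*****.....*...*
*****....*...*.
*****...*...*.*
position 15 holds *

*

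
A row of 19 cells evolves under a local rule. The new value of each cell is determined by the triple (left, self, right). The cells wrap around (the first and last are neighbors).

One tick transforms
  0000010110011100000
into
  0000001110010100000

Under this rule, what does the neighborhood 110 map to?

At position 8 the neighborhood is 110; the next row has 1 there.

1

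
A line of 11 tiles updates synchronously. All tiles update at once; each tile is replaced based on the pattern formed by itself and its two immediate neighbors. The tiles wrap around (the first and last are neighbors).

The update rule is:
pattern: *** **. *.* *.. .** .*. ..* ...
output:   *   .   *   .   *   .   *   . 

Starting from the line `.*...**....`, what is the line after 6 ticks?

tick 1: *...**.....
tick 2: ...**.....*
tick 3: ..**.....*.
tick 4: .**.....*..
tick 5: **.....*...
tick 6: *.....*...*

*.....*...*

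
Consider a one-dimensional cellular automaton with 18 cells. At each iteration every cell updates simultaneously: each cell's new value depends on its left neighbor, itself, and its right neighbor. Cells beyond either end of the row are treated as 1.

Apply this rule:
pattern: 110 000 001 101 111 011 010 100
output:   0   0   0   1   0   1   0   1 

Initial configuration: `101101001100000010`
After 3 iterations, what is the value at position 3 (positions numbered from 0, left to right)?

iteration 1: 011010101010000001
iteration 2: 110101010101000001
iteration 3: 001010101010100001
position 3 holds 0

0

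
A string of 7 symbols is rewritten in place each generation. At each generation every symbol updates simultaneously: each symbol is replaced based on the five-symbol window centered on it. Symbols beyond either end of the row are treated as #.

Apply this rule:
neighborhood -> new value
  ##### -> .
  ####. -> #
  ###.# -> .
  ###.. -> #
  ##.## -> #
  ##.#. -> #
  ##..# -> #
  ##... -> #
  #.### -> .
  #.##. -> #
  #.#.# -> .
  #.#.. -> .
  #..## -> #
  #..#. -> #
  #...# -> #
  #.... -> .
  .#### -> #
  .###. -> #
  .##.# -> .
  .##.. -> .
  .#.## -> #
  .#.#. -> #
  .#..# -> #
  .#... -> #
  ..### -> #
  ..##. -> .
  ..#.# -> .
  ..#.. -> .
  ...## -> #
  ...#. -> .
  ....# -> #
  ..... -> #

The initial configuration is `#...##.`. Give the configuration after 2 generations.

..#####

####..#
..#####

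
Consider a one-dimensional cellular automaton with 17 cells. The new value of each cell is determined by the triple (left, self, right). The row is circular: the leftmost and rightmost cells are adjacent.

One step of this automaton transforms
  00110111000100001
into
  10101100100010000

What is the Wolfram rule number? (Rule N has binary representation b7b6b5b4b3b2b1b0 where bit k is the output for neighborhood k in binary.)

56

position 6: 111 → 0  (bit 7 = 0)
position 3: 110 → 0  (bit 6 = 0)
position 4: 101 → 1  (bit 5 = 1)
position 0: 100 → 1  (bit 4 = 1)
position 2: 011 → 1  (bit 3 = 1)
position 11: 010 → 0  (bit 2 = 0)
position 1: 001 → 0  (bit 1 = 0)
position 9: 000 → 0  (bit 0 = 0)
bits b7..b0 = 00111000 = 56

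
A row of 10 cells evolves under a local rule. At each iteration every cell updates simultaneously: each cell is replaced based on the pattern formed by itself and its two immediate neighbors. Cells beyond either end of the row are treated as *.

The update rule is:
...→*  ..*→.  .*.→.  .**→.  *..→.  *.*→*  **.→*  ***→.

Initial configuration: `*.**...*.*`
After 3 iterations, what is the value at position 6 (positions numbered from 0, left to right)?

*

**.*.*..*.
.**.*....*
*.**..**..
position 6 holds *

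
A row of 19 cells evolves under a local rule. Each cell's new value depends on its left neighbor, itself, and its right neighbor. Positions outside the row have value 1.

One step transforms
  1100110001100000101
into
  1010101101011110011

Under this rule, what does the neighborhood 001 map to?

0

At position 3 the neighborhood is 001; the next row has 0 there.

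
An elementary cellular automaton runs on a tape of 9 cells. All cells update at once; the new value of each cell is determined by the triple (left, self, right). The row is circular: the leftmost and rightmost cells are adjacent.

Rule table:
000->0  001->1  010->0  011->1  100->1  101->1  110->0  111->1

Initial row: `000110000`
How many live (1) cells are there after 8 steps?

001101000
011010100
110101010
101010101
010101011
101010110
010101101
101011010
count of 1: 5

5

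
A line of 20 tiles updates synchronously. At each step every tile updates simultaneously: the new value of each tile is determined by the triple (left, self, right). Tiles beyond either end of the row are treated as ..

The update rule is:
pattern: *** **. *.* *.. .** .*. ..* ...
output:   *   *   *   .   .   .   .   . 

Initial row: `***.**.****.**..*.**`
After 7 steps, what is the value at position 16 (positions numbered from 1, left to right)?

step 1: .***.**.****.*...*.*
step 2: ..***.**.****.....*.
step 3: ...***.**.***.......
step 4: ....***.**.**.......
step 5: .....***.**.*.......
step 6: ......***.**........
step 7: .......***.*........
position 16 holds .

.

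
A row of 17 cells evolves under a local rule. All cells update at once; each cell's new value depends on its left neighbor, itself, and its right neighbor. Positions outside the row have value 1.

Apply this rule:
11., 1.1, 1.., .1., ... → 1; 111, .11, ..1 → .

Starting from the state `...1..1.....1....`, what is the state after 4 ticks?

11.11.11111.1111.
.11.11....11...11
1.11.1111..111...
11.11...11...111.

11.11...11...111.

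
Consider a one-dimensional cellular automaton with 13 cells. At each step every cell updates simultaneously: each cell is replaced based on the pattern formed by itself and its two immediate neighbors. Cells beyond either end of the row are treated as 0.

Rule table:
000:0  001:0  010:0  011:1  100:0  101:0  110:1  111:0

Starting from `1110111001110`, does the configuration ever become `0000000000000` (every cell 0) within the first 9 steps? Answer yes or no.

step 1: 1010101001010
step 2: 0000000000000
all cells are 0 at step 2

yes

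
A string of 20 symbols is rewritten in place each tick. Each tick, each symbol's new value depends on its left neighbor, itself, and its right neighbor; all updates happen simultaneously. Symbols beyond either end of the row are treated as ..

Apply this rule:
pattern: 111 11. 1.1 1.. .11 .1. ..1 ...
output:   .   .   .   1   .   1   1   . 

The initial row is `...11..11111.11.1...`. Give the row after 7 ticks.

..1..11.........11..
.1111..1.......1..1.
1....1111.....111111
11..1....1...1......
..1111..111.111.....
.1....11.......1....
111..1..1.....111...

111..1..1.....111...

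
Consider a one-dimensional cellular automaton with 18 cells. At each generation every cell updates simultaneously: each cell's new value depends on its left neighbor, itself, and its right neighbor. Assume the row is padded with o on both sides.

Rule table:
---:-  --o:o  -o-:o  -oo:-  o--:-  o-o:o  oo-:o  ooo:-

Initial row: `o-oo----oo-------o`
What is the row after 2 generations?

-ooo--oooo-----ooo

oo-o---o-o------o-
-ooo--oooo-----ooo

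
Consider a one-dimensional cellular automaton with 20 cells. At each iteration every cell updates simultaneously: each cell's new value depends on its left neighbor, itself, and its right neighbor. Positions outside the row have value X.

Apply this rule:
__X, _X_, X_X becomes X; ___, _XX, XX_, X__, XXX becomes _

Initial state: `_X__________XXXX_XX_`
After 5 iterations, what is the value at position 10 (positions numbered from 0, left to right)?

XX_________X____X__X
__________XX___XX_X_
_________X____X__XXX
________XX___XX_X___
_______X____X__XX__X
position 10 holds _

_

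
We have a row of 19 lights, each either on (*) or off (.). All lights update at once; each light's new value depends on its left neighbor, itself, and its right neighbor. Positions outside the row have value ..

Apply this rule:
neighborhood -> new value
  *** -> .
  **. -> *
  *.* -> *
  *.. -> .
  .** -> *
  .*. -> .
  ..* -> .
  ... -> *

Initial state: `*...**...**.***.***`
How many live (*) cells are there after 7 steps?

step 1: ..*.**.*.****.***.*
step 2: *..****.**..***.**.
step 3: ...*..****..*.****.
step 4: **....*..*...**..*.
step 5: **.**......*.**....
step 6: *****.****..***.***
step 7: *...***..*..*.***.*
count of *: 10

10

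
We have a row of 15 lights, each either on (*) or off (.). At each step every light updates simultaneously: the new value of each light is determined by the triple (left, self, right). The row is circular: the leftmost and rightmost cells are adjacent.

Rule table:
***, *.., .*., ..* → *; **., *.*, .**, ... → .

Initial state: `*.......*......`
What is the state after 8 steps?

**.....***....*
*.*...*.*.*..*.
*.**.**.*.****.
*.......*..**..
**.....****..**
*.*...*.**.**.*
..**.**........
.*.....*.......

.*.....*.......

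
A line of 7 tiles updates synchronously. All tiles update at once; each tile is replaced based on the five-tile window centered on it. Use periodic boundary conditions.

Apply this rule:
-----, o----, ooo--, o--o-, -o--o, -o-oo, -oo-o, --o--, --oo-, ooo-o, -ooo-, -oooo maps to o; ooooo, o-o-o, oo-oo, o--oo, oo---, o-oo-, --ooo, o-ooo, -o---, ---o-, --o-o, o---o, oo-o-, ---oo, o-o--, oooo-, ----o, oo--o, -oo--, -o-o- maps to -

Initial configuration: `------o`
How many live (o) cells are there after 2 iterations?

4

-ooo--o
o-oo-o-
count of o: 4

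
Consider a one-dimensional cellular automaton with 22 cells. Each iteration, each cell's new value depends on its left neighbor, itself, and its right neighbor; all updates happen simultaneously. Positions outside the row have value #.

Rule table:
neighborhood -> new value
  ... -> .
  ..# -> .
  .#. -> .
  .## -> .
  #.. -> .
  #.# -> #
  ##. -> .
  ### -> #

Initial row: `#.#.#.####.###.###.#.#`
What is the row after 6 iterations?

iteration 1: .#.#.#.##.#.#.#.#.#.#.
iteration 2: #.#.#.#..#.#.#.#.#.#.#
iteration 3: .#.#.#....#.#.#.#.#.#.
iteration 4: #.#.#......#.#.#.#.#.#
iteration 5: .#.#........#.#.#.#.#.
iteration 6: #.#..........#.#.#.#.#

#.#..........#.#.#.#.#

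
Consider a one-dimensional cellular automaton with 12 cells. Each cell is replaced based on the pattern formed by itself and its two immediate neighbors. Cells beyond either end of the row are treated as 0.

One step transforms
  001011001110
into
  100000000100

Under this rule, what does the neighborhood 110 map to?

0

At position 5 the neighborhood is 110; the next row has 0 there.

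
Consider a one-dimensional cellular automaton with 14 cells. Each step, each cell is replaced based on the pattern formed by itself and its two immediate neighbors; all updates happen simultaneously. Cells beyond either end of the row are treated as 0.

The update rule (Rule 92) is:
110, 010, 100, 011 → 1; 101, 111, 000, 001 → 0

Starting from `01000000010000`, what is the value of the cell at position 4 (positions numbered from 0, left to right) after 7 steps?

0

step 1: 01100000011000
step 2: 01110000011100
step 3: 01011000010110
step 4: 01011100010111
step 5: 01010110010101
step 6: 01010111010101
step 7: 01010101010101
position 4 holds 0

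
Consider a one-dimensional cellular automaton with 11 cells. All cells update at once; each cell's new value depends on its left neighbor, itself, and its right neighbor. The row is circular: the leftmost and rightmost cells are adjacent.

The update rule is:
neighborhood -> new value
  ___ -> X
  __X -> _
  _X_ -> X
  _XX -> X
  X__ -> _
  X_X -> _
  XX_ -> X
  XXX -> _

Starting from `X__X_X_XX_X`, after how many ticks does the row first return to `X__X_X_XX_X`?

tick 1: X__X_X_XX_X

1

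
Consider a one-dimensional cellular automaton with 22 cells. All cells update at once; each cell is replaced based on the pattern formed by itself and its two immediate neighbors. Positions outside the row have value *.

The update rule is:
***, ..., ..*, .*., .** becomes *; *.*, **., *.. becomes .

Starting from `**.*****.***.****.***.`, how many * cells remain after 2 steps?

step 1: *..****..**..***..**..
step 2: ..****..**..***..**..*
count of *: 12

12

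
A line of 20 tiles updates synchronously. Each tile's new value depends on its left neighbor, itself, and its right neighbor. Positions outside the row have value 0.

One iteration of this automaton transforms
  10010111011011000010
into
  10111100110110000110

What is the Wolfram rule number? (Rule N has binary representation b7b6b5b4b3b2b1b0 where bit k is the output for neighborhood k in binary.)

position 6: 111 → 0  (bit 7 = 0)
position 7: 110 → 0  (bit 6 = 0)
position 4: 101 → 1  (bit 5 = 1)
position 1: 100 → 0  (bit 4 = 0)
position 5: 011 → 1  (bit 3 = 1)
position 0: 010 → 1  (bit 2 = 1)
position 2: 001 → 1  (bit 1 = 1)
position 15: 000 → 0  (bit 0 = 0)
bits b7..b0 = 00101110 = 46

46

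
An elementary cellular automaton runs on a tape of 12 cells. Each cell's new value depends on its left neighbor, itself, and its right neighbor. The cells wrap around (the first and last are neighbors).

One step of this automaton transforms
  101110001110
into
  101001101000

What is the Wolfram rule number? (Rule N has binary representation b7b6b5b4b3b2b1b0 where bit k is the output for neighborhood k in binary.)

position 3: 111 → 0  (bit 7 = 0)
position 4: 110 → 0  (bit 6 = 0)
position 1: 101 → 0  (bit 5 = 0)
position 5: 100 → 1  (bit 4 = 1)
position 2: 011 → 1  (bit 3 = 1)
position 0: 010 → 1  (bit 2 = 1)
position 7: 001 → 0  (bit 1 = 0)
position 6: 000 → 1  (bit 0 = 1)
bits b7..b0 = 00011101 = 29

29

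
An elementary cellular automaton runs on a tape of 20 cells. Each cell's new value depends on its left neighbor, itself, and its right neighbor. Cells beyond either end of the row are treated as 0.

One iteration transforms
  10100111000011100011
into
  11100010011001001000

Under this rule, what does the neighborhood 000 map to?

At position 9 the neighborhood is 000; the next row has 1 there.

1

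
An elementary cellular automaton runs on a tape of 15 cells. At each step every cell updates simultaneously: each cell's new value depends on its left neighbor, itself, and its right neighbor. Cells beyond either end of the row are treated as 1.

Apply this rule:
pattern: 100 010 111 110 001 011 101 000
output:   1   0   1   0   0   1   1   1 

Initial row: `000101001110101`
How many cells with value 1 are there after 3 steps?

110010101101011
101001011010111
010100110101111
count of 1: 9

9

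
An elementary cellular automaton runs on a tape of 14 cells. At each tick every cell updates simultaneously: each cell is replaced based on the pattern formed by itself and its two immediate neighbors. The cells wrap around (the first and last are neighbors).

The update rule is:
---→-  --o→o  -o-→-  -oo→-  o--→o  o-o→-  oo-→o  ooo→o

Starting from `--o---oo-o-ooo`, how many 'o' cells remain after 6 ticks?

tick 1: oo-o-o-o----oo
tick 2: oo------o--o-o
tick 3: ooo----o-oo---
tick 4: -ooo--o---oo-o
tick 5: --oooo-o-o-o--
tick 6: -o-ooo------o-
count of o: 5

5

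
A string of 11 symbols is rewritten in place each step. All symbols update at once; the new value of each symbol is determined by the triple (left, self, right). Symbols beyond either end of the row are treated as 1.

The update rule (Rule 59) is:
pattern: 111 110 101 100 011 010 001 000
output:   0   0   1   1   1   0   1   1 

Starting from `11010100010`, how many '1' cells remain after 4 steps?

step 1: 00101011101
step 2: 11010110011
step 3: 00101101110
step 4: 11011011001
count of 1: 7

7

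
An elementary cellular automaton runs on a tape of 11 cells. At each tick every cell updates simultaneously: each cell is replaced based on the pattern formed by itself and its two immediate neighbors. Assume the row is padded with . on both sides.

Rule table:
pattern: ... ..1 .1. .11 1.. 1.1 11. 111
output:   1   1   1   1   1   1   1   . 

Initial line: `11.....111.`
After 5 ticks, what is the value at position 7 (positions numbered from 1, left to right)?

1

11111111.11
1......1111
11111111..1
1......1111  (repeats tick 2; period 2)
tick 5: 11111111..1
position 7 holds 1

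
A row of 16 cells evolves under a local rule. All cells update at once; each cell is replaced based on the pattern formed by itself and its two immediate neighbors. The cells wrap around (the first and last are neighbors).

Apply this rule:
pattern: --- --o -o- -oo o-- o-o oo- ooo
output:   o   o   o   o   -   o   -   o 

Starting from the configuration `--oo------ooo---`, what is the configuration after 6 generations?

ooooooo--ooooo--

ooo--ooooooo--oo
oo--ooooooo--ooo
o--ooooooo--oooo
--ooooooo--ooooo
-ooooooo--ooooo-
ooooooo--ooooo--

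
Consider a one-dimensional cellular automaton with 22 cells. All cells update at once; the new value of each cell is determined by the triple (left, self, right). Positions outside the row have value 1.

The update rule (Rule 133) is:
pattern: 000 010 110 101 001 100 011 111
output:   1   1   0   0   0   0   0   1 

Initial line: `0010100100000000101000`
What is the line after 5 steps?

0010100101111110101010
0010100100111100101010
0010100100011000101010
0010100101000010101010
0010100101011010101010

0010100101011010101010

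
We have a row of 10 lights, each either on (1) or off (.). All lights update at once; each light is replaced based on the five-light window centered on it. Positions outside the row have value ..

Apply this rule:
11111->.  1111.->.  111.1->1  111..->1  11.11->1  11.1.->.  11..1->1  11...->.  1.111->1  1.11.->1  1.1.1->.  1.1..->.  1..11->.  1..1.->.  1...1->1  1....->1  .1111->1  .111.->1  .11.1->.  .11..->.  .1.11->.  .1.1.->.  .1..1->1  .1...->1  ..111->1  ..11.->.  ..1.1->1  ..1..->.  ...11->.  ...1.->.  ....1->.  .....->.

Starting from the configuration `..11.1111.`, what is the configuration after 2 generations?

....111..1

....111.1.
....111..1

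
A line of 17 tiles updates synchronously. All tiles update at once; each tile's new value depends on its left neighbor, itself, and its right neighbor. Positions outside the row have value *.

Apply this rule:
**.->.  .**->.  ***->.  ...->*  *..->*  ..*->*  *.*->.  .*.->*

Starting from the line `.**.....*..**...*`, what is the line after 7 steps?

...********..****

step 1: ...********..***.
step 2: ***........**....
step 3: ...********..****
step 4: ***........**....  (repeats step 2; period 2)
step 7: ...********..****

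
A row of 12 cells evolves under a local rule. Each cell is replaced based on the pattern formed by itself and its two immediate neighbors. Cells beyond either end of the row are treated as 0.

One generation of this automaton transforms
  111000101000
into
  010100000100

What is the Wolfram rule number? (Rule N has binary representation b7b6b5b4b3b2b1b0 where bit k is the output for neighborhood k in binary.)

position 1: 111 → 1  (bit 7 = 1)
position 2: 110 → 0  (bit 6 = 0)
position 7: 101 → 0  (bit 5 = 0)
position 3: 100 → 1  (bit 4 = 1)
position 0: 011 → 0  (bit 3 = 0)
position 6: 010 → 0  (bit 2 = 0)
position 5: 001 → 0  (bit 1 = 0)
position 4: 000 → 0  (bit 0 = 0)
bits b7..b0 = 10010000 = 144

144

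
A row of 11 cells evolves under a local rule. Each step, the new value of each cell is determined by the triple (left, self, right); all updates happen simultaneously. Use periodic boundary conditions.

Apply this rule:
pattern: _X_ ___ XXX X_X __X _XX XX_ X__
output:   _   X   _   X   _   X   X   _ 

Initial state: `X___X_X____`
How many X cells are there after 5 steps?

4

__X__X__XX_
X_______XX_
__XXXXX_XXX
__X___XXX_X
____X_X_XX_
count of X: 4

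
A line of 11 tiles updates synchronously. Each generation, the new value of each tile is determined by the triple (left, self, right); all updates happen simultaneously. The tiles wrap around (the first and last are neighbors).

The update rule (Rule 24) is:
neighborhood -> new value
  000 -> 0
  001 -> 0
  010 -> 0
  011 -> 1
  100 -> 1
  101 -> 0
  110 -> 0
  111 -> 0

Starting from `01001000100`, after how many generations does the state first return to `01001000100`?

00100100010
00010010001
10001001000
01000100100
00100010010
00010001001
10001000100
01000100010
00100010001
10010001000
01001000100

11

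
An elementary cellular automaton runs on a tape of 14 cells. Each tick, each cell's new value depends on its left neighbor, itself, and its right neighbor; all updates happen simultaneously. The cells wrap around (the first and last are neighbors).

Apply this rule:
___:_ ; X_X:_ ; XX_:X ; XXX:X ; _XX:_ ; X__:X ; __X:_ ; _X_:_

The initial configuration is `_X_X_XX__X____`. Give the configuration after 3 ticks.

________XX__X_

______XX__X___
_______XX__X__
________XX__X_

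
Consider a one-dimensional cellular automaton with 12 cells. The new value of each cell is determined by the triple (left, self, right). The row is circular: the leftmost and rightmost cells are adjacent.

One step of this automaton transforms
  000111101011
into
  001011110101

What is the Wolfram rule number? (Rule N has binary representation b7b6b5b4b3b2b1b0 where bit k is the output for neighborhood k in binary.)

position 4: 111 → 1  (bit 7 = 1)
position 6: 110 → 1  (bit 6 = 1)
position 7: 101 → 1  (bit 5 = 1)
position 0: 100 → 0  (bit 4 = 0)
position 3: 011 → 0  (bit 3 = 0)
position 8: 010 → 0  (bit 2 = 0)
position 2: 001 → 1  (bit 1 = 1)
position 1: 000 → 0  (bit 0 = 0)
bits b7..b0 = 11100010 = 226

226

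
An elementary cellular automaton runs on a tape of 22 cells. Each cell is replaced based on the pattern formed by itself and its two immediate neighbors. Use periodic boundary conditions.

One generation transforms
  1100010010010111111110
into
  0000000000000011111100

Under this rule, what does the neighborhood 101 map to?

0

At position 12 the neighborhood is 101; the next row has 0 there.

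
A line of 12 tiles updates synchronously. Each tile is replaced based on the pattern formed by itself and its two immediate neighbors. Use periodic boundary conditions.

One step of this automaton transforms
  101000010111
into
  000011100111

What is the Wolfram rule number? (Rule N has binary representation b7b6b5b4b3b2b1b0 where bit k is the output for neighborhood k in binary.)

position 10: 111 → 1  (bit 7 = 1)
position 0: 110 → 0  (bit 6 = 0)
position 1: 101 → 0  (bit 5 = 0)
position 3: 100 → 0  (bit 4 = 0)
position 9: 011 → 1  (bit 3 = 1)
position 2: 010 → 0  (bit 2 = 0)
position 6: 001 → 1  (bit 1 = 1)
position 4: 000 → 1  (bit 0 = 1)
bits b7..b0 = 10001011 = 139

139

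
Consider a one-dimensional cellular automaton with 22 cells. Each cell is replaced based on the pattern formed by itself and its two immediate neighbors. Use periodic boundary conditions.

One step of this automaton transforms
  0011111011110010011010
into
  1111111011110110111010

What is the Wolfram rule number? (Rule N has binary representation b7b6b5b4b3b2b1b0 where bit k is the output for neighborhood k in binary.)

207

position 3: 111 → 1  (bit 7 = 1)
position 6: 110 → 1  (bit 6 = 1)
position 7: 101 → 0  (bit 5 = 0)
position 12: 100 → 0  (bit 4 = 0)
position 2: 011 → 1  (bit 3 = 1)
position 14: 010 → 1  (bit 2 = 1)
position 1: 001 → 1  (bit 1 = 1)
position 0: 000 → 1  (bit 0 = 1)
bits b7..b0 = 11001111 = 207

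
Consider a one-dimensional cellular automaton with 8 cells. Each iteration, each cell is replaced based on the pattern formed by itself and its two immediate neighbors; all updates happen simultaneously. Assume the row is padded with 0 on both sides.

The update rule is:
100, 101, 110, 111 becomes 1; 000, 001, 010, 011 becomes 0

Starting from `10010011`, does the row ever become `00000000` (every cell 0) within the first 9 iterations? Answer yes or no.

01001001
00100100
00010010
00001001
00000100
00000010
00000001
00000000
all cells are 0 at iteration 8

yes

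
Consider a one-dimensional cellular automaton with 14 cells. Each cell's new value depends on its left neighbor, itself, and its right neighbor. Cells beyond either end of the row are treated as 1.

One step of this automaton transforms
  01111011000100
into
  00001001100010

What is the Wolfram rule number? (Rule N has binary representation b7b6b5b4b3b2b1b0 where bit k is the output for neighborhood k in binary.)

80

position 2: 111 → 0  (bit 7 = 0)
position 4: 110 → 1  (bit 6 = 1)
position 0: 101 → 0  (bit 5 = 0)
position 8: 100 → 1  (bit 4 = 1)
position 1: 011 → 0  (bit 3 = 0)
position 11: 010 → 0  (bit 2 = 0)
position 10: 001 → 0  (bit 1 = 0)
position 9: 000 → 0  (bit 0 = 0)
bits b7..b0 = 01010000 = 80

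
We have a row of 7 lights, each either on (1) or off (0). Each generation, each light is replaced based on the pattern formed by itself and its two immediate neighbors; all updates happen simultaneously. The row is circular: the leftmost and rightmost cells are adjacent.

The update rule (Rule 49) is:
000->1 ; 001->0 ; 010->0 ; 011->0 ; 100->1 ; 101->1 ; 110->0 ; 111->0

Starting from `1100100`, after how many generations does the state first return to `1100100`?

14

0010010
1001001
0100100
0010011
1001000
0100110
0010001
1001100
0100010
0011001
1000100
0110010
0001001
1100100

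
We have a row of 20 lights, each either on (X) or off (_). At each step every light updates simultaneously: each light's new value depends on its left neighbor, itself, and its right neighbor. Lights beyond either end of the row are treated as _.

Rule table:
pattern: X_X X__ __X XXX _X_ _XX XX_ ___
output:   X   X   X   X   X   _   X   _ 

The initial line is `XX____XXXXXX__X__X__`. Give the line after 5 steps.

X_XX_XXXXX_XXXXXXXXX

_XX__X_XXXXXXXXXXXX_
X_XXXXX_XXXXXXXXXXXX
XX_XXXXX_XXXXXXXXXXX
_XX_XXXXX_XXXXXXXXXX
X_XX_XXXXX_XXXXXXXXX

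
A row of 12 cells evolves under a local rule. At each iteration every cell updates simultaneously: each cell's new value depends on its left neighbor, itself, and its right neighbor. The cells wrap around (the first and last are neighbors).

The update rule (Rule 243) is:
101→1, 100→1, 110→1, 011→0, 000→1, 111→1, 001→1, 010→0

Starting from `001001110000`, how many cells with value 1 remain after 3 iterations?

10

110110111111
111011011111
111101101111
count of 1: 10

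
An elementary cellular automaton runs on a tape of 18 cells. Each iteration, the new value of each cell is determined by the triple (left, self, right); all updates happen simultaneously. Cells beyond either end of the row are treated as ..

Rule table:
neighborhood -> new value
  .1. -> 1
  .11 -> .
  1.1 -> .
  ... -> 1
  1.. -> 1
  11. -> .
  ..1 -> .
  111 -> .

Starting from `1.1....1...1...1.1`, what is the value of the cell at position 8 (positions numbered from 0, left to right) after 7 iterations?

1

1.1111.111.111.1.1
1..............1.1
11111111111111.1.1
...............1.1
11111111111111.1.1  (repeats iteration 3; period 2)
iteration 7: 11111111111111.1.1
position 8 holds 1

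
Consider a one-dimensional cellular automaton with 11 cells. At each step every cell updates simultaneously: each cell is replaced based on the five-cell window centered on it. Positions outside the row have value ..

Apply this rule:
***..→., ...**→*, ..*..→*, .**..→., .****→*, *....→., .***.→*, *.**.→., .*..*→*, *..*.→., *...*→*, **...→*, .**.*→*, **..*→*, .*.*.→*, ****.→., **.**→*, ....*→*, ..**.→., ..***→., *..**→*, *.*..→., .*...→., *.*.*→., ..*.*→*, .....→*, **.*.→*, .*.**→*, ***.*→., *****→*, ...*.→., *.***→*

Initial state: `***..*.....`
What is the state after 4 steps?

step 1: .*.*.*..***
step 2: .**.*.**.*.
step 3: *.**.*.**..
step 4: **.**.*..*.

**.**.*..*.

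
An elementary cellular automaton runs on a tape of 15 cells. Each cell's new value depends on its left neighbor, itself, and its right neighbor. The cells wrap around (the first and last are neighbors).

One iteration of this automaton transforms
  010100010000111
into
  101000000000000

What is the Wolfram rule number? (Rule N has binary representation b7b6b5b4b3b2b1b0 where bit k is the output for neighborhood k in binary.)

position 13: 111 → 0  (bit 7 = 0)
position 14: 110 → 0  (bit 6 = 0)
position 0: 101 → 1  (bit 5 = 1)
position 4: 100 → 0  (bit 4 = 0)
position 12: 011 → 0  (bit 3 = 0)
position 1: 010 → 0  (bit 2 = 0)
position 6: 001 → 0  (bit 1 = 0)
position 5: 000 → 0  (bit 0 = 0)
bits b7..b0 = 00100000 = 32

32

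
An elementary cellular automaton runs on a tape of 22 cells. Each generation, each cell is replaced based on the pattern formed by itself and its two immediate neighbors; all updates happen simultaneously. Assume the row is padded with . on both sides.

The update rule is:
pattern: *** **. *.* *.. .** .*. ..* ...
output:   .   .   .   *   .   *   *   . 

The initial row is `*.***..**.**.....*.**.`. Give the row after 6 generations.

*....**.....*...**...*
**..*..*...***.*..*.**
..*******.*....****...
.*........**..*....*..
***......*..****..***.
...*....****....**...*

...*....****....**...*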